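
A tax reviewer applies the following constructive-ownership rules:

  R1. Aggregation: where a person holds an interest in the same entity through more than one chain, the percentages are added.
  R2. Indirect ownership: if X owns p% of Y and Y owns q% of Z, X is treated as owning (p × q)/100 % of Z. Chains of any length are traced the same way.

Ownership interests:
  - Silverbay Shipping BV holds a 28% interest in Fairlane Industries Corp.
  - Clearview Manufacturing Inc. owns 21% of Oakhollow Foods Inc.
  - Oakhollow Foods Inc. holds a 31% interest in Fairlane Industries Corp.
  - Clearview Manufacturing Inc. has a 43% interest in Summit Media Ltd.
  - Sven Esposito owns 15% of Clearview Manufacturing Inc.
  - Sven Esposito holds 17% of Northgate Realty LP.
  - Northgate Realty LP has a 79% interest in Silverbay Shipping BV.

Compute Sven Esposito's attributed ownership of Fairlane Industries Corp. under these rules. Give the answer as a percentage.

Chain via Clearview Manufacturing Inc. → Oakhollow Foods Inc. (R2): 15% × 21% × 31% = 0.9765% of Fairlane Industries Corp.
Chain via Northgate Realty LP → Silverbay Shipping BV (R2): 17% × 79% × 28% = 3.7604% of Fairlane Industries Corp.
Aggregating (R1): 0.9765% + 3.7604% = 4.7369%.

4.7369%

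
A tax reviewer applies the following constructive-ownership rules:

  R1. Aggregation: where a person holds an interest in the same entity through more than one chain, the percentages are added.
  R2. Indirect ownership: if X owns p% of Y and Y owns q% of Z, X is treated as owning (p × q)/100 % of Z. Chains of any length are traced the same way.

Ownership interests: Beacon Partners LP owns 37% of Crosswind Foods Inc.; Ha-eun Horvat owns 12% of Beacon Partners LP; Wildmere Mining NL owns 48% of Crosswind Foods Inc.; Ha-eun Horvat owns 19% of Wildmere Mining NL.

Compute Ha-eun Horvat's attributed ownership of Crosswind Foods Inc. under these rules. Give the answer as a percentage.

13.56%

Chain via Beacon Partners LP (R2): 12% × 37% = 4.44% of Crosswind Foods Inc.
Chain via Wildmere Mining NL (R2): 19% × 48% = 9.12% of Crosswind Foods Inc.
Aggregating (R1): 4.44% + 9.12% = 13.56%.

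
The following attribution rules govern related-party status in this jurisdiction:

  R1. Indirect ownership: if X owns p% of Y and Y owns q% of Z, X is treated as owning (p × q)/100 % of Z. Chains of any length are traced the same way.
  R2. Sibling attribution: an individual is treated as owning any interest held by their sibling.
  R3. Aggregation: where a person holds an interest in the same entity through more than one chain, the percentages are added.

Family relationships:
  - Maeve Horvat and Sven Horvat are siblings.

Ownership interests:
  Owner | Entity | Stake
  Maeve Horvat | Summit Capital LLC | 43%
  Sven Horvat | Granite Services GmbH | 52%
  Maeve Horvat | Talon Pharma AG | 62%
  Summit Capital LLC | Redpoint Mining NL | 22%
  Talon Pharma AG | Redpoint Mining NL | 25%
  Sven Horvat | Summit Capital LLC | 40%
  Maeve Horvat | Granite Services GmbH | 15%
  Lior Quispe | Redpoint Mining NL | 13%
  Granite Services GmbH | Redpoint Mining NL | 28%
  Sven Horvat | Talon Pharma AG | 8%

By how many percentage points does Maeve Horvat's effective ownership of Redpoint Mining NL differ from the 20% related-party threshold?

34.52

By sibling attribution (R2), Maeve Horvat is treated as also owning Sven Horvat's interest in Talon Pharma AG, giving 62% + 8% = 70%.
By sibling attribution (R2), Maeve Horvat is treated as also owning Sven Horvat's interest in Summit Capital LLC, giving 43% + 40% = 83%.
By sibling attribution (R2), Maeve Horvat is treated as also owning Sven Horvat's interest in Granite Services GmbH, giving 15% + 52% = 67%.
Chain via Talon Pharma AG (R1): 70% × 25% = 17.5% of Redpoint Mining NL.
Chain via Summit Capital LLC (R1): 83% × 22% = 18.26% of Redpoint Mining NL.
Chain via Granite Services GmbH (R1): 67% × 28% = 18.76% of Redpoint Mining NL.
Aggregating (R3): 17.5% + 18.26% + 18.76% = 54.52%.
54.52% exceeds the 20% threshold by 34.52 percentage points.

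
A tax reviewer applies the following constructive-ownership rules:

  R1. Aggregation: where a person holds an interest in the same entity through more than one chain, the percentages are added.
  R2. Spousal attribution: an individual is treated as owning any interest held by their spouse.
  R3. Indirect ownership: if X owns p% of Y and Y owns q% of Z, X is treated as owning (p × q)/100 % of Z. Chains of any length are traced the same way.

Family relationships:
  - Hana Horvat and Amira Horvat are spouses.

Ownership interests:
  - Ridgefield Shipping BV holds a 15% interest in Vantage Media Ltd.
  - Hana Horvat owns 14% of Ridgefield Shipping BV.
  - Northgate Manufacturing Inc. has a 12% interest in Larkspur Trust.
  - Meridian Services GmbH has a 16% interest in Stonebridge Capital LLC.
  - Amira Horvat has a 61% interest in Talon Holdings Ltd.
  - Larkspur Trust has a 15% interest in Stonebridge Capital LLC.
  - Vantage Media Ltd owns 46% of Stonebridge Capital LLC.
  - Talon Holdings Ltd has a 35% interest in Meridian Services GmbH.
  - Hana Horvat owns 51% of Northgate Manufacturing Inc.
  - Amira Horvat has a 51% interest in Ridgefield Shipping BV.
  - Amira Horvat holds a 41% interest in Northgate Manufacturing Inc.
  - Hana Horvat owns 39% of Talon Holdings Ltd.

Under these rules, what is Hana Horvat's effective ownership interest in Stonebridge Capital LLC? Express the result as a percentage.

11.741%

By spousal attribution (R2), Hana Horvat is treated as also owning Amira Horvat's interest in Ridgefield Shipping BV, giving 14% + 51% = 65%.
By spousal attribution (R2), Hana Horvat is treated as also owning Amira Horvat's interest in Northgate Manufacturing Inc, giving 51% + 41% = 92%.
By spousal attribution (R2), Hana Horvat is treated as also owning Amira Horvat's interest in Talon Holdings Ltd, giving 39% + 61% = 100%.
Chain via Ridgefield Shipping BV → Vantage Media Ltd (R3): 65% × 15% × 46% = 4.485% of Stonebridge Capital LLC.
Chain via Northgate Manufacturing Inc. → Larkspur Trust (R3): 92% × 12% × 15% = 1.656% of Stonebridge Capital LLC.
Chain via Talon Holdings Ltd → Meridian Services GmbH (R3): 100% × 35% × 16% = 5.6% of Stonebridge Capital LLC.
Aggregating (R1): 4.485% + 1.656% + 5.6% = 11.741%.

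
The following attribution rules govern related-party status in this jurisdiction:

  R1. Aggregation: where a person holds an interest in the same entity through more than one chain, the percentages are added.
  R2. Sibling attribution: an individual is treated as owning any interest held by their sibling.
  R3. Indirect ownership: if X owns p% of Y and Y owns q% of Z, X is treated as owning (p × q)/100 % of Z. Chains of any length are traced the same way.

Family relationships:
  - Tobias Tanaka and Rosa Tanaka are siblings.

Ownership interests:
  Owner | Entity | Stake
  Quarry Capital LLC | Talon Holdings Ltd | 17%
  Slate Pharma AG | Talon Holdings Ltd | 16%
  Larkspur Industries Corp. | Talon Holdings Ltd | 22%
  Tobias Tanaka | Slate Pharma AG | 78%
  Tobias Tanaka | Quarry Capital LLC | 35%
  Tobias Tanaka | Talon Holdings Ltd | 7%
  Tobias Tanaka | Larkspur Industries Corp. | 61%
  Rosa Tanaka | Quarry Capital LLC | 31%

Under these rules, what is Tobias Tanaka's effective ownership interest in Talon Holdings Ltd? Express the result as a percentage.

By sibling attribution (R2), Tobias Tanaka is treated as also owning Rosa Tanaka's interest in Quarry Capital LLC, giving 35% + 31% = 66%.
Chain via Quarry Capital LLC (R3): 66% × 17% = 11.22% of Talon Holdings Ltd.
Chain via Larkspur Industries Corp. (R3): 61% × 22% = 13.42% of Talon Holdings Ltd.
Chain via Slate Pharma AG (R3): 78% × 16% = 12.48% of Talon Holdings Ltd.
Direct interest in Talon Holdings Ltd: 7%.
Aggregating (R1): 11.22% + 13.42% + 12.48% + 7% = 44.12%.

44.12%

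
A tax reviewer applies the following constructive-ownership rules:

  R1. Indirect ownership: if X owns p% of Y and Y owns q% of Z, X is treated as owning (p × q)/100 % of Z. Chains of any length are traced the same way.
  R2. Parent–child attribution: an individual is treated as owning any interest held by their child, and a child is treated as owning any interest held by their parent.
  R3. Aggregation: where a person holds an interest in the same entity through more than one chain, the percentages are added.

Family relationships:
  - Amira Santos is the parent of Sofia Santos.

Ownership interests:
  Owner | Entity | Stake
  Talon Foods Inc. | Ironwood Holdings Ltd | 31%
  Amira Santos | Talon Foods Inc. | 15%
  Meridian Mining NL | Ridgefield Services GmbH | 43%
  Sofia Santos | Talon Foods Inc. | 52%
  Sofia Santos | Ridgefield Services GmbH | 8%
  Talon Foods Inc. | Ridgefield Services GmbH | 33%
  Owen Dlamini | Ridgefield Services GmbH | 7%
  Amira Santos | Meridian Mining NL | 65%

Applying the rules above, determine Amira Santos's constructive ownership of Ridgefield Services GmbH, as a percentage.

By parent–child attribution (R2), Amira Santos is treated as also owning Sofia Santos's interest in Talon Foods Inc, giving 15% + 52% = 67%.
By parent–child attribution (R2), Amira Santos is treated as owning Sofia Santos's 8% interest in Ridgefield Services GmbH.
Chain via Meridian Mining NL (R1): 65% × 43% = 27.95% of Ridgefield Services GmbH.
Chain via Talon Foods Inc. (R1): 67% × 33% = 22.11% of Ridgefield Services GmbH.
Direct interest in Ridgefield Services GmbH: 8%.
Aggregating (R3): 27.95% + 22.11% + 8% = 58.06%.

58.06%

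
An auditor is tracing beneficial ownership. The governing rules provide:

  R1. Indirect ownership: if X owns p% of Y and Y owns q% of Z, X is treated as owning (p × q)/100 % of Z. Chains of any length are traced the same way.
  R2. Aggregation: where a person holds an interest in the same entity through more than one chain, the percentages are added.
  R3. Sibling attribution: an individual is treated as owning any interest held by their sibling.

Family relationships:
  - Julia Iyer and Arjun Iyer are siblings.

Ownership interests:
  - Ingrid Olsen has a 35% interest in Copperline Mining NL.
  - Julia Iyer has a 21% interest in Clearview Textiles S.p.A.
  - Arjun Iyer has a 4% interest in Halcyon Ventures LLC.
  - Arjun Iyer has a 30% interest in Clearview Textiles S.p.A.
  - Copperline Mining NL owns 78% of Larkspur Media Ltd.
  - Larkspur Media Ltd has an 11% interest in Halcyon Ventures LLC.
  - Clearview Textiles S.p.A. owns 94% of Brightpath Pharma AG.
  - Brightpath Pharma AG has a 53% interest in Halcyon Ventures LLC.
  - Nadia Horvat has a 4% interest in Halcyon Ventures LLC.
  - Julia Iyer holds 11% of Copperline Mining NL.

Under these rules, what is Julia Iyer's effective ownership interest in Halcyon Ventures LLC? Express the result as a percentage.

30.352%

By sibling attribution (R3), Julia Iyer is treated as also owning Arjun Iyer's interest in Clearview Textiles S.p.A, giving 21% + 30% = 51%.
By sibling attribution (R3), Julia Iyer is treated as owning Arjun Iyer's 4% interest in Halcyon Ventures LLC.
Chain via Clearview Textiles S.p.A. → Brightpath Pharma AG (R1): 51% × 94% × 53% = 25.4082% of Halcyon Ventures LLC.
Chain via Copperline Mining NL → Larkspur Media Ltd (R1): 11% × 78% × 11% = 0.9438% of Halcyon Ventures LLC.
Direct interest in Halcyon Ventures LLC: 4%.
Aggregating (R2): 25.4082% + 0.9438% + 4% = 30.352%.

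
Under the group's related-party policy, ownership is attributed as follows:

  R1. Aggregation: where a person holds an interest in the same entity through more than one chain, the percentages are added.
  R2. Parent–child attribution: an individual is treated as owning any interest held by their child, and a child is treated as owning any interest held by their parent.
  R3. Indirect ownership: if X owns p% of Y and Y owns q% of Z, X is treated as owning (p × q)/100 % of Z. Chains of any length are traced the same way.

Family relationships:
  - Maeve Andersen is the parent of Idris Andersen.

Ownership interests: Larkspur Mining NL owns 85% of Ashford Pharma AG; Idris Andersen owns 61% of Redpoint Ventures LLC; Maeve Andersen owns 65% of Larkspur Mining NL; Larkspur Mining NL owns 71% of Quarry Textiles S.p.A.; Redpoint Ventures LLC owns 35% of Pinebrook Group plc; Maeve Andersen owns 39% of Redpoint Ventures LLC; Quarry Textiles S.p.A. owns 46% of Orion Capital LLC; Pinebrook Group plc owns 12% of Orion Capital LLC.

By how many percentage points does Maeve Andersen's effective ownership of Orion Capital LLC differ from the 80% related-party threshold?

54.571

By parent–child attribution (R2), Maeve Andersen is treated as also owning Idris Andersen's interest in Redpoint Ventures LLC, giving 39% + 61% = 100%.
Chain via Redpoint Ventures LLC → Pinebrook Group plc (R3): 100% × 35% × 12% = 4.2% of Orion Capital LLC.
Chain via Larkspur Mining NL → Quarry Textiles S.p.A. (R3): 65% × 71% × 46% = 21.229% of Orion Capital LLC.
Aggregating (R1): 4.2% + 21.229% = 25.429%.
25.429% falls short of the 80% threshold by 54.571 percentage points.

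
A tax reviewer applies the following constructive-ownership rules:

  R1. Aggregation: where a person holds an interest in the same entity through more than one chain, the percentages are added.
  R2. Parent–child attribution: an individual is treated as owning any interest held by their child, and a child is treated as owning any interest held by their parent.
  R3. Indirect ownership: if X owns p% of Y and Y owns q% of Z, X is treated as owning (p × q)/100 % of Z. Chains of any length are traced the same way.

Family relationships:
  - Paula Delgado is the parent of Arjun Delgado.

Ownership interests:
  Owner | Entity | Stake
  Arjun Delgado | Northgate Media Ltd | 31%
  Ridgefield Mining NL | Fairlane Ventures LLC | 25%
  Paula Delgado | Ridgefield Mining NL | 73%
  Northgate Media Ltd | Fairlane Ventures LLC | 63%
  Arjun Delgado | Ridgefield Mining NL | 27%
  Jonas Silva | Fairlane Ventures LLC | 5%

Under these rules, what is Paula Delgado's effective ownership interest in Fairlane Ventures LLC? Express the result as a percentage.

44.53%

By parent–child attribution (R2), Paula Delgado is treated as also owning Arjun Delgado's interest in Ridgefield Mining NL, giving 73% + 27% = 100%.
By parent–child attribution (R2), Paula Delgado is treated as owning Arjun Delgado's 31% interest in Northgate Media Ltd.
Chain via Ridgefield Mining NL (R3): 100% × 25% = 25% of Fairlane Ventures LLC.
Chain via Northgate Media Ltd (R3): 31% × 63% = 19.53% of Fairlane Ventures LLC.
Aggregating (R1): 25% + 19.53% = 44.53%.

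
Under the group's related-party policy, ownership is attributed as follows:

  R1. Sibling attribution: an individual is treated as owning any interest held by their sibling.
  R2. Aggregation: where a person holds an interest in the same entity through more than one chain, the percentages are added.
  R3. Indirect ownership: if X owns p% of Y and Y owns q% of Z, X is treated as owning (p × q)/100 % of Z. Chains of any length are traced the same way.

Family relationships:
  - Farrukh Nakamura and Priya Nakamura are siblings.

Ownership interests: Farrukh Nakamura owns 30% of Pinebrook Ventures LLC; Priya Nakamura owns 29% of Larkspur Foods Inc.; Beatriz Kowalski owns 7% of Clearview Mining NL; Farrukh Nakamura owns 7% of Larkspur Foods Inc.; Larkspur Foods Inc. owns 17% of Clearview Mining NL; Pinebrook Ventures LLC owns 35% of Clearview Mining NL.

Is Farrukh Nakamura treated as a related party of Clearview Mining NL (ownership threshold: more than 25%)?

No

By sibling attribution (R1), Farrukh Nakamura is treated as also owning Priya Nakamura's interest in Larkspur Foods Inc, giving 7% + 29% = 36%.
Chain via Pinebrook Ventures LLC (R3): 30% × 35% = 10.5% of Clearview Mining NL.
Chain via Larkspur Foods Inc. (R3): 36% × 17% = 6.12% of Clearview Mining NL.
Aggregating (R2): 10.5% + 6.12% = 16.62%.
16.62% does not exceed the 25% threshold, so Farrukh is not a related party to Clearview Mining NL.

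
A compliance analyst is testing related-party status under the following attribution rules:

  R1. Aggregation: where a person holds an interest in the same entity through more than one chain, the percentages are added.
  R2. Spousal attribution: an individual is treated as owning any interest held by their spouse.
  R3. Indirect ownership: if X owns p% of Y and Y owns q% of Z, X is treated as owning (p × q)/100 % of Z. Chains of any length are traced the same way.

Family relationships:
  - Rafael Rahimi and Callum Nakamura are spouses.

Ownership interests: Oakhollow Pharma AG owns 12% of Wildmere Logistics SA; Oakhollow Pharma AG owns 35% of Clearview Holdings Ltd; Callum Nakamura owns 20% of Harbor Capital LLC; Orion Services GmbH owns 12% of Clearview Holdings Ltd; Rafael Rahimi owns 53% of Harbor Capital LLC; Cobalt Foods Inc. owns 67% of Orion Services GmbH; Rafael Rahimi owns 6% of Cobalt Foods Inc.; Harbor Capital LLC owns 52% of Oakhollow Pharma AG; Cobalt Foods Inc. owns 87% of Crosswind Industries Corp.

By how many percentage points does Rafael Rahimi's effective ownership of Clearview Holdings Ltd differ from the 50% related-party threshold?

By spousal attribution (R2), Rafael Rahimi is treated as also owning Callum Nakamura's interest in Harbor Capital LLC, giving 53% + 20% = 73%.
Chain via Harbor Capital LLC → Oakhollow Pharma AG (R3): 73% × 52% × 35% = 13.286% of Clearview Holdings Ltd.
Chain via Cobalt Foods Inc. → Orion Services GmbH (R3): 6% × 67% × 12% = 0.4824% of Clearview Holdings Ltd.
Aggregating (R1): 13.286% + 0.4824% = 13.7684%.
13.7684% falls short of the 50% threshold by 36.2316 percentage points.

36.2316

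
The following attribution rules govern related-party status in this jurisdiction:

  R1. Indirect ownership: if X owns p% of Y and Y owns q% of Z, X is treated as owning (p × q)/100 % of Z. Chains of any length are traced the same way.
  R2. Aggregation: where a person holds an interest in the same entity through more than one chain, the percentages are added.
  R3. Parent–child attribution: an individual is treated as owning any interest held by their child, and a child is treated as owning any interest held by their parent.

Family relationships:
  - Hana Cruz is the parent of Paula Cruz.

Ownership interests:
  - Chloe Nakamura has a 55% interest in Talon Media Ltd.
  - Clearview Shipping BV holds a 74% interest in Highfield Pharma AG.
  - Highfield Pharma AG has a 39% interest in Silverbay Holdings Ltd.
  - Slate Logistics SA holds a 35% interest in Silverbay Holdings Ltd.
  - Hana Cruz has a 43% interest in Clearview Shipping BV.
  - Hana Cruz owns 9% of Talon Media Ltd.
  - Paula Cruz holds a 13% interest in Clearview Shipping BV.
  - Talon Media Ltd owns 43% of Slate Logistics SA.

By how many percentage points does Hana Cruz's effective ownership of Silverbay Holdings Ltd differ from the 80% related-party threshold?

62.4839

By parent–child attribution (R3), Hana Cruz is treated as also owning Paula Cruz's interest in Clearview Shipping BV, giving 43% + 13% = 56%.
Chain via Talon Media Ltd → Slate Logistics SA (R1): 9% × 43% × 35% = 1.3545% of Silverbay Holdings Ltd.
Chain via Clearview Shipping BV → Highfield Pharma AG (R1): 56% × 74% × 39% = 16.1616% of Silverbay Holdings Ltd.
Aggregating (R2): 1.3545% + 16.1616% = 17.5161%.
17.5161% falls short of the 80% threshold by 62.4839 percentage points.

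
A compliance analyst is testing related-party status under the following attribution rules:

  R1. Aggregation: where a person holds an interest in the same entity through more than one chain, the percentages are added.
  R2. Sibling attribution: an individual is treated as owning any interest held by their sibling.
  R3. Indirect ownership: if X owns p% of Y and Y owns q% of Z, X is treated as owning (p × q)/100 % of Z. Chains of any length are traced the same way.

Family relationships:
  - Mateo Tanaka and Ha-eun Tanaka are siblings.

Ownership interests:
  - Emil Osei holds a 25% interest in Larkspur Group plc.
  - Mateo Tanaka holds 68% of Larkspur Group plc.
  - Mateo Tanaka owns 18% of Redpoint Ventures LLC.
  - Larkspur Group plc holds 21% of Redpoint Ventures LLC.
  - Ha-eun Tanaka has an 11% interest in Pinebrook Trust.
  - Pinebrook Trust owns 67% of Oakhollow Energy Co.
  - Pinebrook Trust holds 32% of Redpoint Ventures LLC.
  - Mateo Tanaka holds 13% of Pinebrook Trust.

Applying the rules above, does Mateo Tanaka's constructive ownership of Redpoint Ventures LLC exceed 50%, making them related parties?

By sibling attribution (R2), Mateo Tanaka is treated as also owning Ha-eun Tanaka's interest in Pinebrook Trust, giving 13% + 11% = 24%.
Chain via Larkspur Group plc (R3): 68% × 21% = 14.28% of Redpoint Ventures LLC.
Chain via Pinebrook Trust (R3): 24% × 32% = 7.68% of Redpoint Ventures LLC.
Direct interest in Redpoint Ventures LLC: 18%.
Aggregating (R1): 14.28% + 7.68% + 18% = 39.96%.
39.96% does not exceed the 50% threshold, so Mateo is not a related party to Redpoint Ventures LLC.

No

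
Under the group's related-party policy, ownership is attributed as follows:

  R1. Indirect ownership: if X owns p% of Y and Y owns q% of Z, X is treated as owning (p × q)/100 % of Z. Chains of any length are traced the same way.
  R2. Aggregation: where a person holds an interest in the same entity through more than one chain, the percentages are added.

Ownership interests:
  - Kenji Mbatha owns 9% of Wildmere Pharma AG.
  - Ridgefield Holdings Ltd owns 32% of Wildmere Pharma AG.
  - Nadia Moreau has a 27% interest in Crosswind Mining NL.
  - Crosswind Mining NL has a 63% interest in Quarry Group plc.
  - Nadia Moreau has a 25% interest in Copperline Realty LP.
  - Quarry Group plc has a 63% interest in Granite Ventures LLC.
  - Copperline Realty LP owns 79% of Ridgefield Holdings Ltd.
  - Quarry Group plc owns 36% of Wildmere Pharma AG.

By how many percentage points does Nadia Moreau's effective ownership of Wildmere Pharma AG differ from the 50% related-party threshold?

Chain via Crosswind Mining NL → Quarry Group plc (R1): 27% × 63% × 36% = 6.1236% of Wildmere Pharma AG.
Chain via Copperline Realty LP → Ridgefield Holdings Ltd (R1): 25% × 79% × 32% = 6.32% of Wildmere Pharma AG.
Aggregating (R2): 6.1236% + 6.32% = 12.4436%.
12.4436% falls short of the 50% threshold by 37.5564 percentage points.

37.5564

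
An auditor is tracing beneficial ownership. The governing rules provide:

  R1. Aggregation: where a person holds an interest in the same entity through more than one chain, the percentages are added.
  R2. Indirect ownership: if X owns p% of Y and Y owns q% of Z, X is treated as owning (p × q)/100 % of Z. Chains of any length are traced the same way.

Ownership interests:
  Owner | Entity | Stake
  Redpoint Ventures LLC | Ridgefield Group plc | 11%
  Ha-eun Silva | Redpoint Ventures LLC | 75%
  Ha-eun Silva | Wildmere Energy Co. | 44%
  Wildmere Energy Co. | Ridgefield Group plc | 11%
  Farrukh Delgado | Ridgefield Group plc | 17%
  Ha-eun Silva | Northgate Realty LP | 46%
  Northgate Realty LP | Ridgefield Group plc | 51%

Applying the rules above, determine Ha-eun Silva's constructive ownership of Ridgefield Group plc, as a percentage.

Chain via Wildmere Energy Co. (R2): 44% × 11% = 4.84% of Ridgefield Group plc.
Chain via Redpoint Ventures LLC (R2): 75% × 11% = 8.25% of Ridgefield Group plc.
Chain via Northgate Realty LP (R2): 46% × 51% = 23.46% of Ridgefield Group plc.
Aggregating (R1): 4.84% + 8.25% + 23.46% = 36.55%.

36.55%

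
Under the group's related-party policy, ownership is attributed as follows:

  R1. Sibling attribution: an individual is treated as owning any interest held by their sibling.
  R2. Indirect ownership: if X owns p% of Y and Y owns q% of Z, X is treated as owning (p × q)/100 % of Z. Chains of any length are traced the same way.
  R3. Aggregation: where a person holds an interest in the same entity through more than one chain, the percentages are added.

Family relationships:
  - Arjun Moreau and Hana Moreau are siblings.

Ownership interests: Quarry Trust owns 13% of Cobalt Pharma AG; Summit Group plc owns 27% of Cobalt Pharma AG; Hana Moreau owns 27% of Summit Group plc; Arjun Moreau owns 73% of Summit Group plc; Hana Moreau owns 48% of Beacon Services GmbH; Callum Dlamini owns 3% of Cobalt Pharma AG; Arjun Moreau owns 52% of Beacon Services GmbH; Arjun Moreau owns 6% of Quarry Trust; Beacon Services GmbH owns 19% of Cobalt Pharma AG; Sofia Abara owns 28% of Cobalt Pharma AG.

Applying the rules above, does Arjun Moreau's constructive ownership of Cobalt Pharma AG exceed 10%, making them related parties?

Yes

By sibling attribution (R1), Arjun Moreau is treated as also owning Hana Moreau's interest in Beacon Services GmbH, giving 52% + 48% = 100%.
By sibling attribution (R1), Arjun Moreau is treated as also owning Hana Moreau's interest in Summit Group plc, giving 73% + 27% = 100%.
Chain via Beacon Services GmbH (R2): 100% × 19% = 19% of Cobalt Pharma AG.
Chain via Summit Group plc (R2): 100% × 27% = 27% of Cobalt Pharma AG.
Chain via Quarry Trust (R2): 6% × 13% = 0.78% of Cobalt Pharma AG.
Aggregating (R3): 19% + 27% + 0.78% = 46.78%.
46.78% exceeds the 10% threshold, so Arjun is a related party to Cobalt Pharma AG.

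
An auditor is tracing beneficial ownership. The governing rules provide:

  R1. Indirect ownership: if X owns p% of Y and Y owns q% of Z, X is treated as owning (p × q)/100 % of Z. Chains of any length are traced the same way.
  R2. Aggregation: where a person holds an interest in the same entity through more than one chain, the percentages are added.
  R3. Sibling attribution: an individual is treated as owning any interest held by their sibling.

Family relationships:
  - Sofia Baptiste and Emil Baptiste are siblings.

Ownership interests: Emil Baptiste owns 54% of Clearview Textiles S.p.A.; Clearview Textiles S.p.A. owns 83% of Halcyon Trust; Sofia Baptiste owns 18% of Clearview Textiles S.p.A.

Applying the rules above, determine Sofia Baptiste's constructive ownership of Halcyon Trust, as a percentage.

59.76%

By sibling attribution (R3), Sofia Baptiste is treated as also owning Emil Baptiste's interest in Clearview Textiles S.p.A, giving 18% + 54% = 72%.
Chain via Clearview Textiles S.p.A. (R1): 72% × 83% = 59.76% of Halcyon Trust.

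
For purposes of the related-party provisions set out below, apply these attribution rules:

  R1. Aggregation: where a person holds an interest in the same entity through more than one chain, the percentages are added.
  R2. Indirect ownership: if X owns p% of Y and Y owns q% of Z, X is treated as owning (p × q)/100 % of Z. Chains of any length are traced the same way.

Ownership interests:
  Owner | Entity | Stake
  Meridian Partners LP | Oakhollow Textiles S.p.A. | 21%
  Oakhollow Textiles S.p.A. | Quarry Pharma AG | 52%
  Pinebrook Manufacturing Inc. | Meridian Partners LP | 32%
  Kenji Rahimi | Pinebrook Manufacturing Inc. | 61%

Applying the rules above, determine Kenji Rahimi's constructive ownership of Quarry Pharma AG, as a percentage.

2.131584%

Chain via Pinebrook Manufacturing Inc. → Meridian Partners LP → Oakhollow Textiles S.p.A. (R2): 61% × 32% × 21% × 52% = 2.131584% of Quarry Pharma AG.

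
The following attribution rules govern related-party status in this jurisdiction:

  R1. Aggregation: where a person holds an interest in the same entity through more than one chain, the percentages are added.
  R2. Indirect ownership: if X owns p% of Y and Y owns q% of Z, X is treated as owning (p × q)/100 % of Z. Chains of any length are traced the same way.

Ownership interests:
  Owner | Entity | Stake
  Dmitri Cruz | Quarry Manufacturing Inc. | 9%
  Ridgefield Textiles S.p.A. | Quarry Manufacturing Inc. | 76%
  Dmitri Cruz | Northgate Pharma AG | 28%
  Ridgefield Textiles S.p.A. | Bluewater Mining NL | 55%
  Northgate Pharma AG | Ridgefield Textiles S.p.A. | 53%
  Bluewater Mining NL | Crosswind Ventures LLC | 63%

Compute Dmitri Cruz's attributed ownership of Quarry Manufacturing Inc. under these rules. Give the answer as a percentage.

20.2784%

Chain via Northgate Pharma AG → Ridgefield Textiles S.p.A. (R2): 28% × 53% × 76% = 11.2784% of Quarry Manufacturing Inc.
Direct interest in Quarry Manufacturing Inc: 9%.
Aggregating (R1): 11.2784% + 9% = 20.2784%.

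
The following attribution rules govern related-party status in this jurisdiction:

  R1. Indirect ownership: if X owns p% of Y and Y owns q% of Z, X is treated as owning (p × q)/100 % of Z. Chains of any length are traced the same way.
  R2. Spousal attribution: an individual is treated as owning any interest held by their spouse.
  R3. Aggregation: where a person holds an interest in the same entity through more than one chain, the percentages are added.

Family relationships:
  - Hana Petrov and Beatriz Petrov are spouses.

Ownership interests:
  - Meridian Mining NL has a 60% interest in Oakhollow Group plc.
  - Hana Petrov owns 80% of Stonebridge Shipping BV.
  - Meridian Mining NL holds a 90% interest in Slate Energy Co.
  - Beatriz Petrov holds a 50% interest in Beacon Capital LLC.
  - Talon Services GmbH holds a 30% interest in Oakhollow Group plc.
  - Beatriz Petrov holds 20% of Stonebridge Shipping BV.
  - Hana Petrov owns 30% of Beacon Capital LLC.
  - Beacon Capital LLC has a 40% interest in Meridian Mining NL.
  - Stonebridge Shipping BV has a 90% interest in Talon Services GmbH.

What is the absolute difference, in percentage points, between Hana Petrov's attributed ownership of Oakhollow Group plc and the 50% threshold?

By spousal attribution (R2), Hana Petrov is treated as also owning Beatriz Petrov's interest in Stonebridge Shipping BV, giving 80% + 20% = 100%.
By spousal attribution (R2), Hana Petrov is treated as also owning Beatriz Petrov's interest in Beacon Capital LLC, giving 30% + 50% = 80%.
Chain via Stonebridge Shipping BV → Talon Services GmbH (R1): 100% × 90% × 30% = 27% of Oakhollow Group plc.
Chain via Beacon Capital LLC → Meridian Mining NL (R1): 80% × 40% × 60% = 19.2% of Oakhollow Group plc.
Aggregating (R3): 27% + 19.2% = 46.2%.
46.2% falls short of the 50% threshold by 3.8 percentage points.

3.8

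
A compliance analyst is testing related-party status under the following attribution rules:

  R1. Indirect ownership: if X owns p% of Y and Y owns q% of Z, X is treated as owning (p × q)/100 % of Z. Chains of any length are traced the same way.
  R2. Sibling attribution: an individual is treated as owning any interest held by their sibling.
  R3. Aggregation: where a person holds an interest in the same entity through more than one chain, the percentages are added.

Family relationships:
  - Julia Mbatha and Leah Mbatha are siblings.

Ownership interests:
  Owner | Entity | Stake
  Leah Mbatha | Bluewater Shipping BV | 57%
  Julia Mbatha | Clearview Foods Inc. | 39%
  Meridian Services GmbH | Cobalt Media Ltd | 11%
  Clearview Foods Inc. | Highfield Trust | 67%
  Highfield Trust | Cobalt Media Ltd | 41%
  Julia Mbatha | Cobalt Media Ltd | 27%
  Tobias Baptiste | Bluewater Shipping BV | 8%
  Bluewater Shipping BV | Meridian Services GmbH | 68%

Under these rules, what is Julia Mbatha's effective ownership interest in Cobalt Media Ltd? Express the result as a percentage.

By sibling attribution (R2), Julia Mbatha is treated as owning Leah Mbatha's 57% interest in Bluewater Shipping BV.
Chain via Clearview Foods Inc. → Highfield Trust (R1): 39% × 67% × 41% = 10.7133% of Cobalt Media Ltd.
Direct interest in Cobalt Media Ltd: 27%.
Chain via Bluewater Shipping BV → Meridian Services GmbH (R1): 57% × 68% × 11% = 4.2636% of Cobalt Media Ltd.
Aggregating (R3): 10.7133% + 27% + 4.2636% = 41.9769%.

41.9769%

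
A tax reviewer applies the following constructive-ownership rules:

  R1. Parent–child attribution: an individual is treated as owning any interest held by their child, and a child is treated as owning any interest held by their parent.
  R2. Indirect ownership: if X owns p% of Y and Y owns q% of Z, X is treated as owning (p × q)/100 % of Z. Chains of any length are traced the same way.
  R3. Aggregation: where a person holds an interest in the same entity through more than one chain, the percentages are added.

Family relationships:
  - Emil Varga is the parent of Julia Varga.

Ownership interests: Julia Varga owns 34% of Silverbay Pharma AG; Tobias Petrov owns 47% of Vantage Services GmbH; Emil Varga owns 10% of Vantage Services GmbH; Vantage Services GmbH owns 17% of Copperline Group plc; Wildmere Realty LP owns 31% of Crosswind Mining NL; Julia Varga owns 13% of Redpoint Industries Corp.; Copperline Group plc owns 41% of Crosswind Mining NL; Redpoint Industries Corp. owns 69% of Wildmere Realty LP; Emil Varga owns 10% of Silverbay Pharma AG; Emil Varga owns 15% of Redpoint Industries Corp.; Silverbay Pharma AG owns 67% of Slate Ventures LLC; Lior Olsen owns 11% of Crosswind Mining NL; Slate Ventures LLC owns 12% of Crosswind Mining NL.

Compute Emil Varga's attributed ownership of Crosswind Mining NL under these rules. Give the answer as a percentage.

10.2238%

By parent–child attribution (R1), Emil Varga is treated as also owning Julia Varga's interest in Redpoint Industries Corp, giving 15% + 13% = 28%.
By parent–child attribution (R1), Emil Varga is treated as also owning Julia Varga's interest in Silverbay Pharma AG, giving 10% + 34% = 44%.
Chain via Redpoint Industries Corp. → Wildmere Realty LP (R2): 28% × 69% × 31% = 5.9892% of Crosswind Mining NL.
Chain via Vantage Services GmbH → Copperline Group plc (R2): 10% × 17% × 41% = 0.697% of Crosswind Mining NL.
Chain via Silverbay Pharma AG → Slate Ventures LLC (R2): 44% × 67% × 12% = 3.5376% of Crosswind Mining NL.
Aggregating (R3): 5.9892% + 0.697% + 3.5376% = 10.2238%.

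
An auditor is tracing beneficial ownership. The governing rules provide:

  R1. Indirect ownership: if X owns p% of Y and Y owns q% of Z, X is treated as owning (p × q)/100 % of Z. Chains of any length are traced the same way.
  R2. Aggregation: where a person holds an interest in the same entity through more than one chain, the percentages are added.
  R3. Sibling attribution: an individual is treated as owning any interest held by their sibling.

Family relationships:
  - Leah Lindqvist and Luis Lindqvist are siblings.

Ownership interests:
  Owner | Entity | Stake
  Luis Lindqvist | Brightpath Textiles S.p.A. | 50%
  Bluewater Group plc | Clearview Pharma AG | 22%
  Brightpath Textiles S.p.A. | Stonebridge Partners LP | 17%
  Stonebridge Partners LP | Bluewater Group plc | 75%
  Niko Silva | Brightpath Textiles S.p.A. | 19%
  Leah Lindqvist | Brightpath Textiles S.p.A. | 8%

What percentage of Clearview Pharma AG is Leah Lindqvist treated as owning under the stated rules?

By sibling attribution (R3), Leah Lindqvist is treated as also owning Luis Lindqvist's interest in Brightpath Textiles S.p.A, giving 8% + 50% = 58%.
Chain via Brightpath Textiles S.p.A. → Stonebridge Partners LP → Bluewater Group plc (R1): 58% × 17% × 75% × 22% = 1.6269% of Clearview Pharma AG.

1.6269%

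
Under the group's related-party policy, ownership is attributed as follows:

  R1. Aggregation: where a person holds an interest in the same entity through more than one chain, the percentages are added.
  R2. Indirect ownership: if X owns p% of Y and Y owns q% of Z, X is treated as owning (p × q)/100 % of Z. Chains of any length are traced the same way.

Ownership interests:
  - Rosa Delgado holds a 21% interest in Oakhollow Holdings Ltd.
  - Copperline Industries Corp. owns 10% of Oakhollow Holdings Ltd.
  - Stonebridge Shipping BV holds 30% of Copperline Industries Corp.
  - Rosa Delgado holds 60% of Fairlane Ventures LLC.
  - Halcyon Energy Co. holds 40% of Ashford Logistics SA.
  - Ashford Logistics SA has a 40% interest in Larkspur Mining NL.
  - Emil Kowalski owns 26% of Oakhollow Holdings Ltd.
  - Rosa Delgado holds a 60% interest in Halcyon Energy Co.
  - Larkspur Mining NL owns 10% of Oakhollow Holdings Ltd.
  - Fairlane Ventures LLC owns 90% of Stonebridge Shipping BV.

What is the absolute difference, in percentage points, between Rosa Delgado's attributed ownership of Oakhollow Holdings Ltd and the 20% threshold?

Chain via Halcyon Energy Co. → Ashford Logistics SA → Larkspur Mining NL (R2): 60% × 40% × 40% × 10% = 0.96% of Oakhollow Holdings Ltd.
Chain via Fairlane Ventures LLC → Stonebridge Shipping BV → Copperline Industries Corp. (R2): 60% × 90% × 30% × 10% = 1.62% of Oakhollow Holdings Ltd.
Direct interest in Oakhollow Holdings Ltd: 21%.
Aggregating (R1): 0.96% + 1.62% + 21% = 23.58%.
23.58% exceeds the 20% threshold by 3.58 percentage points.

3.58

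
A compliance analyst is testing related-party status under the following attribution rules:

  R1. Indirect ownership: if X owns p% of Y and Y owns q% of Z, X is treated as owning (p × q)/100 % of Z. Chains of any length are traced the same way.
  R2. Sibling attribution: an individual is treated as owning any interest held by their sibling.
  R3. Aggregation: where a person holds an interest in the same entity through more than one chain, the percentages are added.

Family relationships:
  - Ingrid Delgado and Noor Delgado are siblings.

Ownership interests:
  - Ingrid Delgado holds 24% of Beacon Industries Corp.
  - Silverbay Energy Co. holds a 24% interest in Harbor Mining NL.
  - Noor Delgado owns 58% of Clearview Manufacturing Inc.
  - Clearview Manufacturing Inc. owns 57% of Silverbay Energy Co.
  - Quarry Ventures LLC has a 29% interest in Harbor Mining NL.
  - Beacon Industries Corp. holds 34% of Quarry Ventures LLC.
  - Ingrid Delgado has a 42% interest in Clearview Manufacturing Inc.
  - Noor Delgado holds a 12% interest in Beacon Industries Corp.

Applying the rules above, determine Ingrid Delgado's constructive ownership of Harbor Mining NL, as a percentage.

17.2296%

By sibling attribution (R2), Ingrid Delgado is treated as also owning Noor Delgado's interest in Clearview Manufacturing Inc, giving 42% + 58% = 100%.
By sibling attribution (R2), Ingrid Delgado is treated as also owning Noor Delgado's interest in Beacon Industries Corp, giving 24% + 12% = 36%.
Chain via Clearview Manufacturing Inc. → Silverbay Energy Co. (R1): 100% × 57% × 24% = 13.68% of Harbor Mining NL.
Chain via Beacon Industries Corp. → Quarry Ventures LLC (R1): 36% × 34% × 29% = 3.5496% of Harbor Mining NL.
Aggregating (R3): 13.68% + 3.5496% = 17.2296%.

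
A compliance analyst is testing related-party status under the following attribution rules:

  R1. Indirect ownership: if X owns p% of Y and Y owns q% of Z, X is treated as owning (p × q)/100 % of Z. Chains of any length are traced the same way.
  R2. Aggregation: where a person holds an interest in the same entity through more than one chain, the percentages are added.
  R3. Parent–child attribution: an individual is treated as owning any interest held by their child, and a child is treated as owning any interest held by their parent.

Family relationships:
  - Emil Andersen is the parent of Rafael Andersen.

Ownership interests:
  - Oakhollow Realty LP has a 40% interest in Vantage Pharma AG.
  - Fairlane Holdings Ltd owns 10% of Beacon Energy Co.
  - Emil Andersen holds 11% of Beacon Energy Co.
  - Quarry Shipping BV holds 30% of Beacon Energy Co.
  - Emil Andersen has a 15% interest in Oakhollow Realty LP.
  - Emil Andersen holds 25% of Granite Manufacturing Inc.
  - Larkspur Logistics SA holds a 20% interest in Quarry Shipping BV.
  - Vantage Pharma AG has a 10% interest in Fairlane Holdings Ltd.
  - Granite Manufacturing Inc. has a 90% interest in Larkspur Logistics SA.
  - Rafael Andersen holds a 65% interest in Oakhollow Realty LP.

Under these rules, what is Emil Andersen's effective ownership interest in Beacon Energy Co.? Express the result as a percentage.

12.67%

By parent–child attribution (R3), Emil Andersen is treated as also owning Rafael Andersen's interest in Oakhollow Realty LP, giving 15% + 65% = 80%.
Chain via Granite Manufacturing Inc. → Larkspur Logistics SA → Quarry Shipping BV (R1): 25% × 90% × 20% × 30% = 1.35% of Beacon Energy Co.
Chain via Oakhollow Realty LP → Vantage Pharma AG → Fairlane Holdings Ltd (R1): 80% × 40% × 10% × 10% = 0.32% of Beacon Energy Co.
Direct interest in Beacon Energy Co: 11%.
Aggregating (R2): 1.35% + 0.32% + 11% = 12.67%.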